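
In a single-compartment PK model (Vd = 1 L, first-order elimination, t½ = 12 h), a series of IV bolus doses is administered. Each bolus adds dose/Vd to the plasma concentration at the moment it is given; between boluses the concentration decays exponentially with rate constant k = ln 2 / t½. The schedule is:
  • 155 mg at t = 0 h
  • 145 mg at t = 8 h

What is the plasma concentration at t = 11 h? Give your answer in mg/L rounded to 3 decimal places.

k = ln 2 / 12 = 0.05776 per h
Dose 1 (155 mg at t=0 h): 155·exp(−0.05776·11) = 82.108 mg/L
Dose 2 (145 mg at t=8 h): 145·exp(−0.05776·3) = 121.930 mg/L
C(11) = 82.108 + 121.930 = 204.038 mg/L

204.038 mg/L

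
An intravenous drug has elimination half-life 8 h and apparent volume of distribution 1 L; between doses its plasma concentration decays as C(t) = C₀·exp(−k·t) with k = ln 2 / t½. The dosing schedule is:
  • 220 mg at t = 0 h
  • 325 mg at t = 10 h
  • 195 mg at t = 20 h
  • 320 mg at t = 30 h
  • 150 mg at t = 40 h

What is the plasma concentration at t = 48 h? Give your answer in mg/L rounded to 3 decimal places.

k = ln 2 / 8 = 0.08664 per h
Dose 1 (220 mg at t=0 h): 220·exp(−0.08664·48) = 3.438 mg/L
Dose 2 (325 mg at t=10 h): 325·exp(−0.08664·38) = 12.078 mg/L
Dose 3 (195 mg at t=20 h): 195·exp(−0.08664·28) = 17.236 mg/L
Dose 4 (320 mg at t=30 h): 320·exp(−0.08664·18) = 67.272 mg/L
Dose 5 (150 mg at t=40 h): 150·exp(−0.08664·8) = 75.000 mg/L
C(48) = 3.438 + 12.078 + 17.236 + 67.272 + 75.000 = 175.023 mg/L

175.023 mg/L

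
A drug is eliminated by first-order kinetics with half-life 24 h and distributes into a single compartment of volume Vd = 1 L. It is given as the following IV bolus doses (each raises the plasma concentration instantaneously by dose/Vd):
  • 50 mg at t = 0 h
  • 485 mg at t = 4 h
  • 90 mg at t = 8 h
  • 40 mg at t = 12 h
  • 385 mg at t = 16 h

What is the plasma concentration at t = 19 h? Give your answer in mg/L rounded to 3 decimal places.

794.597 mg/L

k = ln 2 / 24 = 0.02888 per h
Dose 1 (50 mg at t=0 h): 50·exp(−0.02888·19) = 28.884 mg/L
Dose 2 (485 mg at t=4 h): 485·exp(−0.02888·15) = 314.484 mg/L
Dose 3 (90 mg at t=8 h): 90·exp(−0.02888·11) = 65.504 mg/L
Dose 4 (40 mg at t=12 h): 40·exp(−0.02888·7) = 32.678 mg/L
Dose 5 (385 mg at t=16 h): 385·exp(−0.02888·3) = 353.047 mg/L
C(19) = 28.884 + 314.484 + 65.504 + 32.678 + 353.047 = 794.597 mg/L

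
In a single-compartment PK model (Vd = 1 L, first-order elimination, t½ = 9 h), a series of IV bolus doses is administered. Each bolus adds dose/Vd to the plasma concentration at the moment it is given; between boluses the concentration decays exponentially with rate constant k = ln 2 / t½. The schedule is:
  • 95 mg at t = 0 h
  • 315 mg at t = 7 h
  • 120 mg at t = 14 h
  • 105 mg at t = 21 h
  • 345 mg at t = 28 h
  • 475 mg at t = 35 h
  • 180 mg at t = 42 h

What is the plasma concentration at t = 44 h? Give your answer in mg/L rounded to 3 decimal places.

k = ln 2 / 9 = 0.07702 per h
Dose 1 (95 mg at t=0 h): 95·exp(−0.07702·44) = 3.206 mg/L
Dose 2 (315 mg at t=7 h): 315·exp(−0.07702·37) = 18.228 mg/L
Dose 3 (120 mg at t=14 h): 120·exp(−0.07702·30) = 11.906 mg/L
Dose 4 (105 mg at t=21 h): 105·exp(−0.07702·23) = 17.860 mg/L
Dose 5 (345 mg at t=28 h): 345·exp(−0.07702·16) = 100.613 mg/L
Dose 6 (475 mg at t=35 h): 475·exp(−0.07702·9) = 237.500 mg/L
Dose 7 (180 mg at t=42 h): 180·exp(−0.07702·2) = 154.304 mg/L
C(44) = 3.206 + 18.228 + 11.906 + 17.860 + 100.613 + 237.500 + 154.304 = 543.618 mg/L

543.618 mg/L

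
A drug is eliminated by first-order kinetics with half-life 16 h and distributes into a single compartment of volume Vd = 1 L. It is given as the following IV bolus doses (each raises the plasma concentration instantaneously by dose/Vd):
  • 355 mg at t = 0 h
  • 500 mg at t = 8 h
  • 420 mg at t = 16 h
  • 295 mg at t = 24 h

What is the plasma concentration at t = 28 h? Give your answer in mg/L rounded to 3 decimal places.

k = ln 2 / 16 = 0.04332 per h
Dose 1 (355 mg at t=0 h): 355·exp(−0.04332·28) = 105.542 mg/L
Dose 2 (500 mg at t=8 h): 500·exp(−0.04332·20) = 210.224 mg/L
Dose 3 (420 mg at t=16 h): 420·exp(−0.04332·12) = 249.733 mg/L
Dose 4 (295 mg at t=24 h): 295·exp(−0.04332·4) = 248.064 mg/L
C(28) = 105.542 + 210.224 + 249.733 + 248.064 = 813.564 mg/L

813.564 mg/L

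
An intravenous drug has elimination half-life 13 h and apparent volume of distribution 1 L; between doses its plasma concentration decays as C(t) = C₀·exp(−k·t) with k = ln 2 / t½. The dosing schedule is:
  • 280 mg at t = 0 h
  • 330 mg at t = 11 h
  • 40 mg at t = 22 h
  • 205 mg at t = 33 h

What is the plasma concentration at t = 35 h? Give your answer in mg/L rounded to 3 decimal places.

339.369 mg/L

k = ln 2 / 13 = 0.05332 per h
Dose 1 (280 mg at t=0 h): 280·exp(−0.05332·35) = 43.320 mg/L
Dose 2 (330 mg at t=11 h): 330·exp(−0.05332·24) = 91.784 mg/L
Dose 3 (40 mg at t=22 h): 40·exp(−0.05332·13) = 20.000 mg/L
Dose 4 (205 mg at t=33 h): 205·exp(−0.05332·2) = 184.264 mg/L
C(35) = 43.320 + 91.784 + 20.000 + 184.264 = 339.369 mg/L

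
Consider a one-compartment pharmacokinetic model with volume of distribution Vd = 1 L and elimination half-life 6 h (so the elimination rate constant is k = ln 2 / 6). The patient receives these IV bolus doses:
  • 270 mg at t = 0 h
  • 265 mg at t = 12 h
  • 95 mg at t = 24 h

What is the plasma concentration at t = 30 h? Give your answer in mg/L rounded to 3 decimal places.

k = ln 2 / 6 = 0.11552 per h
Dose 1 (270 mg at t=0 h): 270·exp(−0.11552·30) = 8.438 mg/L
Dose 2 (265 mg at t=12 h): 265·exp(−0.11552·18) = 33.125 mg/L
Dose 3 (95 mg at t=24 h): 95·exp(−0.11552·6) = 47.500 mg/L
C(30) = 8.438 + 33.125 + 47.500 = 89.063 mg/L

89.063 mg/L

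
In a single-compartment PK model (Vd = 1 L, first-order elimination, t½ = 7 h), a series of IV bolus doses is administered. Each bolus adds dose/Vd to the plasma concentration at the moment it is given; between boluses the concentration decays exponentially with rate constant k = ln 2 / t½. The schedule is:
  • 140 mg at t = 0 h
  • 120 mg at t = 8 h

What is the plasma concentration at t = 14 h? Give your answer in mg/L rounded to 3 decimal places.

k = ln 2 / 7 = 0.09902 per h
Dose 1 (140 mg at t=0 h): 140·exp(−0.09902·14) = 35.000 mg/L
Dose 2 (120 mg at t=8 h): 120·exp(−0.09902·6) = 66.245 mg/L
C(14) = 35.000 + 66.245 = 101.245 mg/L

101.245 mg/L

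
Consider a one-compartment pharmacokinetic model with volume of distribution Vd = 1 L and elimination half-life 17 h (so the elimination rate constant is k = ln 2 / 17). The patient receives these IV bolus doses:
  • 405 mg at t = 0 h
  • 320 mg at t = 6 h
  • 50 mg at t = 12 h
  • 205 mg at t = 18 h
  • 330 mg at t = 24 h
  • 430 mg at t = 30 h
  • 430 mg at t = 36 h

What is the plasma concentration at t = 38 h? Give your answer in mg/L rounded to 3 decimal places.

1173.944 mg/L

k = ln 2 / 17 = 0.04077 per h
Dose 1 (405 mg at t=0 h): 405·exp(−0.04077·38) = 86.013 mg/L
Dose 2 (320 mg at t=6 h): 320·exp(−0.04077·32) = 86.797 mg/L
Dose 3 (50 mg at t=12 h): 50·exp(−0.04077·26) = 17.321 mg/L
Dose 4 (205 mg at t=18 h): 205·exp(−0.04077·20) = 90.699 mg/L
Dose 5 (330 mg at t=24 h): 330·exp(−0.04077·14) = 186.469 mg/L
Dose 6 (430 mg at t=30 h): 430·exp(−0.04077·8) = 310.318 mg/L
Dose 7 (430 mg at t=36 h): 430·exp(−0.04077·2) = 396.327 mg/L
C(38) = 86.013 + 86.797 + 17.321 + 90.699 + 186.469 + 310.318 + 396.327 = 1173.944 mg/L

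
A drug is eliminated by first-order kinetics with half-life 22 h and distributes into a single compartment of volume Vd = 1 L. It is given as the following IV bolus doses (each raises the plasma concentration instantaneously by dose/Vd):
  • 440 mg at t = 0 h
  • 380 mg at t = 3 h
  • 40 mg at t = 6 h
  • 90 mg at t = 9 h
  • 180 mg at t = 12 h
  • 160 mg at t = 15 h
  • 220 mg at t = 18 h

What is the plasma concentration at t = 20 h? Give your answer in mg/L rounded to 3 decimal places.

1029.241 mg/L

k = ln 2 / 22 = 0.03151 per h
Dose 1 (440 mg at t=0 h): 440·exp(−0.03151·20) = 234.309 mg/L
Dose 2 (380 mg at t=3 h): 380·exp(−0.03151·17) = 222.418 mg/L
Dose 3 (40 mg at t=6 h): 40·exp(−0.03151·14) = 25.733 mg/L
Dose 4 (90 mg at t=9 h): 90·exp(−0.03151·11) = 63.640 mg/L
Dose 5 (180 mg at t=12 h): 180·exp(−0.03151·8) = 139.897 mg/L
Dose 6 (160 mg at t=15 h): 160·exp(−0.03151·5) = 136.680 mg/L
Dose 7 (220 mg at t=18 h): 220·exp(−0.03151·2) = 206.565 mg/L
C(20) = 234.309 + 222.418 + 25.733 + 63.640 + 139.897 + 136.680 + 206.565 = 1029.241 mg/L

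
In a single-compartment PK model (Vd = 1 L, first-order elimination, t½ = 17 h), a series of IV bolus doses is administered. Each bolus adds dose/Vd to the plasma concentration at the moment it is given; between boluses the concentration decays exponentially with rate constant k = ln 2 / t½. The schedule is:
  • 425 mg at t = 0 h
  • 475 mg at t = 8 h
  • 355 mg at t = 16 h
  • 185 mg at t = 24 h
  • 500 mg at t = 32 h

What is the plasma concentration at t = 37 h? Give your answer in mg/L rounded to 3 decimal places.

k = ln 2 / 17 = 0.04077 per h
Dose 1 (425 mg at t=0 h): 425·exp(−0.04077·37) = 94.017 mg/L
Dose 2 (475 mg at t=8 h): 475·exp(−0.04077·29) = 145.604 mg/L
Dose 3 (355 mg at t=16 h): 355·exp(−0.04077·21) = 150.788 mg/L
Dose 4 (185 mg at t=24 h): 185·exp(−0.04077·13) = 108.886 mg/L
Dose 5 (500 mg at t=32 h): 500·exp(−0.04077·5) = 407.785 mg/L
C(37) = 94.017 + 145.604 + 150.788 + 108.886 + 407.785 = 907.080 mg/L

907.080 mg/L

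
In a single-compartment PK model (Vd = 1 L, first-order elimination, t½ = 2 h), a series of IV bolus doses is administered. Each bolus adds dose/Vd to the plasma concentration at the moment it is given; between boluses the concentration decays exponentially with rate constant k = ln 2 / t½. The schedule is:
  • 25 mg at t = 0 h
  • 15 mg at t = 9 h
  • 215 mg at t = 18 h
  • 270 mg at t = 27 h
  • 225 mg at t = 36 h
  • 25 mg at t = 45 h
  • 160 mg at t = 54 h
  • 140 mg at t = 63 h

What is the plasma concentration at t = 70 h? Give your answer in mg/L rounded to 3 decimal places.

k = ln 2 / 2 = 0.34657 per h
Dose 1 (25 mg at t=0 h): 25·exp(−0.34657·70) = 0.000 mg/L
Dose 2 (15 mg at t=9 h): 15·exp(−0.34657·61) = 0.000 mg/L
Dose 3 (215 mg at t=18 h): 215·exp(−0.34657·52) = 0.000 mg/L
Dose 4 (270 mg at t=27 h): 270·exp(−0.34657·43) = 0.000 mg/L
Dose 5 (225 mg at t=36 h): 225·exp(−0.34657·34) = 0.002 mg/L
Dose 6 (25 mg at t=45 h): 25·exp(−0.34657·25) = 0.004 mg/L
Dose 7 (160 mg at t=54 h): 160·exp(−0.34657·16) = 0.625 mg/L
Dose 8 (140 mg at t=63 h): 140·exp(−0.34657·7) = 12.374 mg/L
C(70) = 0.000 + 0.000 + 0.000 + 0.000 + 0.002 + 0.004 + 0.625 + 12.374 = 13.005 mg/L

13.005 mg/L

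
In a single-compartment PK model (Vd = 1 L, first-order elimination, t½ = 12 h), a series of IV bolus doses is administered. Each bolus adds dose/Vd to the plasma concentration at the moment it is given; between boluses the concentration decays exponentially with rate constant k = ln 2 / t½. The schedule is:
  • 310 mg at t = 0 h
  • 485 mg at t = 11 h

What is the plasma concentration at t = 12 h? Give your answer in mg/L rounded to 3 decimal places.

612.779 mg/L

k = ln 2 / 12 = 0.05776 per h
Dose 1 (310 mg at t=0 h): 310·exp(−0.05776·12) = 155.000 mg/L
Dose 2 (485 mg at t=11 h): 485·exp(−0.05776·1) = 457.779 mg/L
C(12) = 155.000 + 457.779 = 612.779 mg/L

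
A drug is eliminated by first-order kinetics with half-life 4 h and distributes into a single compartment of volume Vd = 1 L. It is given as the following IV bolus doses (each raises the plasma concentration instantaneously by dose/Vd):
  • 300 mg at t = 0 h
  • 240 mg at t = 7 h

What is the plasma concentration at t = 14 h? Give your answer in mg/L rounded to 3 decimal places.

97.869 mg/L

k = ln 2 / 4 = 0.17329 per h
Dose 1 (300 mg at t=0 h): 300·exp(−0.17329·14) = 26.517 mg/L
Dose 2 (240 mg at t=7 h): 240·exp(−0.17329·7) = 71.352 mg/L
C(14) = 26.517 + 71.352 = 97.869 mg/L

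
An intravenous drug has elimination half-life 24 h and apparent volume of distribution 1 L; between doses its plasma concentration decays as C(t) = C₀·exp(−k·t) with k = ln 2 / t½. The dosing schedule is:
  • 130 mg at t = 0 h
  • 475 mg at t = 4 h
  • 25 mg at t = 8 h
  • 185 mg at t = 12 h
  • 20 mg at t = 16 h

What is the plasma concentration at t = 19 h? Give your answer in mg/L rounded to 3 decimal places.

k = ln 2 / 24 = 0.02888 per h
Dose 1 (130 mg at t=0 h): 130·exp(−0.02888·19) = 75.098 mg/L
Dose 2 (475 mg at t=4 h): 475·exp(−0.02888·15) = 307.999 mg/L
Dose 3 (25 mg at t=8 h): 25·exp(−0.02888·11) = 18.196 mg/L
Dose 4 (185 mg at t=12 h): 185·exp(−0.02888·7) = 151.137 mg/L
Dose 5 (20 mg at t=16 h): 20·exp(−0.02888·3) = 18.340 mg/L
C(19) = 75.098 + 307.999 + 18.196 + 151.137 + 18.340 = 570.770 mg/L

570.770 mg/L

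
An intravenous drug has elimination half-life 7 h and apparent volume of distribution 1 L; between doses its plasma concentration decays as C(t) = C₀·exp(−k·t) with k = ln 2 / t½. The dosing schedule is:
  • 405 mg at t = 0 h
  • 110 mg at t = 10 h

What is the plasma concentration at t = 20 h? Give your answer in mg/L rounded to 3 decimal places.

96.759 mg/L

k = ln 2 / 7 = 0.09902 per h
Dose 1 (405 mg at t=0 h): 405·exp(−0.09902·20) = 55.895 mg/L
Dose 2 (110 mg at t=10 h): 110·exp(−0.09902·10) = 40.865 mg/L
C(20) = 55.895 + 40.865 = 96.759 mg/L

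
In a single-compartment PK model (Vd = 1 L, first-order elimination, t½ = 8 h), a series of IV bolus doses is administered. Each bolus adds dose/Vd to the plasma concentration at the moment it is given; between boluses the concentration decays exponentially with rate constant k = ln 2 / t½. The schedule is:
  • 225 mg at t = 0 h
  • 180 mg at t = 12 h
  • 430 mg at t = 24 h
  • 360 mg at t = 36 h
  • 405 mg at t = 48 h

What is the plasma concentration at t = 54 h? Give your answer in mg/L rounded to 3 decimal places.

355.276 mg/L

k = ln 2 / 8 = 0.08664 per h
Dose 1 (225 mg at t=0 h): 225·exp(−0.08664·54) = 2.090 mg/L
Dose 2 (180 mg at t=12 h): 180·exp(−0.08664·42) = 4.730 mg/L
Dose 3 (430 mg at t=24 h): 430·exp(−0.08664·30) = 31.960 mg/L
Dose 4 (360 mg at t=36 h): 360·exp(−0.08664·18) = 75.681 mg/L
Dose 5 (405 mg at t=48 h): 405·exp(−0.08664·6) = 240.814 mg/L
C(54) = 2.090 + 4.730 + 31.960 + 75.681 + 240.814 = 355.276 mg/L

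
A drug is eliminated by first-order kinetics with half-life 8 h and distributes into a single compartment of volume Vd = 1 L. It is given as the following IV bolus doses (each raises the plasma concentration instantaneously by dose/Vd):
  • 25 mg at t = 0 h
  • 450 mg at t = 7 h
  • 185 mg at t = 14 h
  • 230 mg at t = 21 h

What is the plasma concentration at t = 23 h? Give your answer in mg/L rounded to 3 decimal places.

k = ln 2 / 8 = 0.08664 per h
Dose 1 (25 mg at t=0 h): 25·exp(−0.08664·23) = 3.408 mg/L
Dose 2 (450 mg at t=7 h): 450·exp(−0.08664·16) = 112.500 mg/L
Dose 3 (185 mg at t=14 h): 185·exp(−0.08664·9) = 84.823 mg/L
Dose 4 (230 mg at t=21 h): 230·exp(−0.08664·2) = 193.406 mg/L
C(23) = 3.408 + 112.500 + 84.823 + 193.406 = 394.137 mg/L

394.137 mg/L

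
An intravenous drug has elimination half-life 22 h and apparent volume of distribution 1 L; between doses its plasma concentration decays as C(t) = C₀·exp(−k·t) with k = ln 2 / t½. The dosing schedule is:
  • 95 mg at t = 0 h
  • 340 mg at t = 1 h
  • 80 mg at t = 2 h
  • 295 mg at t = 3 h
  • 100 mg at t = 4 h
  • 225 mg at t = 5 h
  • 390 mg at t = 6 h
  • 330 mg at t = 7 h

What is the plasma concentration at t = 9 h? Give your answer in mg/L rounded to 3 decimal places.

1592.603 mg/L

k = ln 2 / 22 = 0.03151 per h
Dose 1 (95 mg at t=0 h): 95·exp(−0.03151·9) = 71.544 mg/L
Dose 2 (340 mg at t=1 h): 340·exp(−0.03151·8) = 264.249 mg/L
Dose 3 (80 mg at t=2 h): 80·exp(−0.03151·7) = 64.166 mg/L
Dose 4 (295 mg at t=3 h): 295·exp(−0.03151·6) = 244.187 mg/L
Dose 5 (100 mg at t=4 h): 100·exp(−0.03151·5) = 85.425 mg/L
Dose 6 (225 mg at t=5 h): 225·exp(−0.03151·4) = 198.358 mg/L
Dose 7 (390 mg at t=6 h): 390·exp(−0.03151·3) = 354.826 mg/L
Dose 8 (330 mg at t=7 h): 330·exp(−0.03151·2) = 309.847 mg/L
C(9) = 71.544 + 264.249 + 64.166 + 244.187 + 85.425 + 198.358 + 354.826 + 309.847 = 1592.603 mg/L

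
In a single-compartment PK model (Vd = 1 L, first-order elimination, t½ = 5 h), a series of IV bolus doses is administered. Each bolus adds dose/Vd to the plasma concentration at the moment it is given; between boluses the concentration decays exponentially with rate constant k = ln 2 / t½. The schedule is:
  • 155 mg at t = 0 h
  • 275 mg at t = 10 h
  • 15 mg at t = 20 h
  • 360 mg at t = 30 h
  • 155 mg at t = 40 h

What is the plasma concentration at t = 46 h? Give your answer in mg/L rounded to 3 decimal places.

k = ln 2 / 5 = 0.13863 per h
Dose 1 (155 mg at t=0 h): 155·exp(−0.13863·46) = 0.264 mg/L
Dose 2 (275 mg at t=10 h): 275·exp(−0.13863·36) = 1.870 mg/L
Dose 3 (15 mg at t=20 h): 15·exp(−0.13863·26) = 0.408 mg/L
Dose 4 (360 mg at t=30 h): 360·exp(−0.13863·16) = 39.175 mg/L
Dose 5 (155 mg at t=40 h): 155·exp(−0.13863·6) = 67.468 mg/L
C(46) = 0.264 + 1.870 + 0.408 + 39.175 + 67.468 = 109.184 mg/L

109.184 mg/L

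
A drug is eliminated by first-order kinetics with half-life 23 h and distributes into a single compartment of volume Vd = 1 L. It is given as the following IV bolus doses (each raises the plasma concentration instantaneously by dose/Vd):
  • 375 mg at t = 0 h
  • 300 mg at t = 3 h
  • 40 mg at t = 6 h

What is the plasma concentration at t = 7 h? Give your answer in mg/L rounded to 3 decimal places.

k = ln 2 / 23 = 0.03014 per h
Dose 1 (375 mg at t=0 h): 375·exp(−0.03014·7) = 303.678 mg/L
Dose 2 (300 mg at t=3 h): 300·exp(−0.03014·4) = 265.931 mg/L
Dose 3 (40 mg at t=6 h): 40·exp(−0.03014·1) = 38.813 mg/L
C(7) = 303.678 + 265.931 + 38.813 = 608.421 mg/L

608.421 mg/L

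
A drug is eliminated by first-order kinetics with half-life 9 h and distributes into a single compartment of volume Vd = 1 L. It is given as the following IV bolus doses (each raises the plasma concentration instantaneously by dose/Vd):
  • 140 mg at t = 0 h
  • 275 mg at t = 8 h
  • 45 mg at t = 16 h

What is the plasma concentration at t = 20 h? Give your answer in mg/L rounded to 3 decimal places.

k = ln 2 / 9 = 0.07702 per h
Dose 1 (140 mg at t=0 h): 140·exp(−0.07702·20) = 30.004 mg/L
Dose 2 (275 mg at t=8 h): 275·exp(−0.07702·12) = 109.134 mg/L
Dose 3 (45 mg at t=16 h): 45·exp(−0.07702·4) = 33.069 mg/L
C(20) = 30.004 + 109.134 + 33.069 = 172.206 mg/L

172.206 mg/L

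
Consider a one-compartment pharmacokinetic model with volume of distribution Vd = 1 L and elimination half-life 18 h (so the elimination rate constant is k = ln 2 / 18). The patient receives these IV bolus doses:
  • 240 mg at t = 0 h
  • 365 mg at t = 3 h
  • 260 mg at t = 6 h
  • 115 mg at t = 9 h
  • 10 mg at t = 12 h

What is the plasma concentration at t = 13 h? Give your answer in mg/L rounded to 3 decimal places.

700.595 mg/L

k = ln 2 / 18 = 0.03851 per h
Dose 1 (240 mg at t=0 h): 240·exp(−0.03851·13) = 145.479 mg/L
Dose 2 (365 mg at t=3 h): 365·exp(−0.03851·10) = 248.344 mg/L
Dose 3 (260 mg at t=6 h): 260·exp(−0.03851·7) = 198.567 mg/L
Dose 4 (115 mg at t=9 h): 115·exp(−0.03851·4) = 98.583 mg/L
Dose 5 (10 mg at t=12 h): 10·exp(−0.03851·1) = 9.622 mg/L
C(13) = 145.479 + 248.344 + 198.567 + 98.583 + 9.622 = 700.595 mg/L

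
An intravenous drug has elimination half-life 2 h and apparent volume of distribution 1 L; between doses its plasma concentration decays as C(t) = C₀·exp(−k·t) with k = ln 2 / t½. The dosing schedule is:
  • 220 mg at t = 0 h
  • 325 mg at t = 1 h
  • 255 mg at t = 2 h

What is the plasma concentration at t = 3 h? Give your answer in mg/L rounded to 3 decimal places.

k = ln 2 / 2 = 0.34657 per h
Dose 1 (220 mg at t=0 h): 220·exp(−0.34657·3) = 77.782 mg/L
Dose 2 (325 mg at t=1 h): 325·exp(−0.34657·2) = 162.500 mg/L
Dose 3 (255 mg at t=2 h): 255·exp(−0.34657·1) = 180.312 mg/L
C(3) = 77.782 + 162.500 + 180.312 = 420.594 mg/L

420.594 mg/L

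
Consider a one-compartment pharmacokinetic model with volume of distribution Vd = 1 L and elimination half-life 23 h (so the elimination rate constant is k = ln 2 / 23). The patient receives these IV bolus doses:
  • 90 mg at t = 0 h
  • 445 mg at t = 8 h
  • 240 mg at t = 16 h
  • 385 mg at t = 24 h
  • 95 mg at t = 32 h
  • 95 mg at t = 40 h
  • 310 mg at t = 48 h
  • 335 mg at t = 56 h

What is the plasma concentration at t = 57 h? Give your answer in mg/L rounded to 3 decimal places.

k = ln 2 / 23 = 0.03014 per h
Dose 1 (90 mg at t=0 h): 90·exp(−0.03014·57) = 16.151 mg/L
Dose 2 (445 mg at t=8 h): 445·exp(−0.03014·49) = 101.633 mg/L
Dose 3 (240 mg at t=16 h): 240·exp(−0.03014·41) = 69.758 mg/L
Dose 4 (385 mg at t=24 h): 385·exp(−0.03014·33) = 142.413 mg/L
Dose 5 (95 mg at t=32 h): 95·exp(−0.03014·25) = 44.722 mg/L
Dose 6 (95 mg at t=40 h): 95·exp(−0.03014·17) = 56.915 mg/L
Dose 7 (310 mg at t=48 h): 310·exp(−0.03014·9) = 236.356 mg/L
Dose 8 (335 mg at t=56 h): 335·exp(−0.03014·1) = 325.055 mg/L
C(57) = 16.151 + 101.633 + 69.758 + 142.413 + 44.722 + 56.915 + 236.356 + 325.055 = 993.002 mg/L

993.002 mg/L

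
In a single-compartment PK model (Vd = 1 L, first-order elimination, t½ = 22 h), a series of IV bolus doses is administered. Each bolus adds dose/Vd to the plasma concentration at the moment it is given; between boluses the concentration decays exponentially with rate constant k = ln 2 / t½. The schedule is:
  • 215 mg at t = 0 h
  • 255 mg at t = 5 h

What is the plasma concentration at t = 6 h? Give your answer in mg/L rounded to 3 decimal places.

k = ln 2 / 22 = 0.03151 per h
Dose 1 (215 mg at t=0 h): 215·exp(−0.03151·6) = 177.967 mg/L
Dose 2 (255 mg at t=5 h): 255·exp(−0.03151·1) = 247.091 mg/L
C(6) = 177.967 + 247.091 = 425.058 mg/L

425.058 mg/L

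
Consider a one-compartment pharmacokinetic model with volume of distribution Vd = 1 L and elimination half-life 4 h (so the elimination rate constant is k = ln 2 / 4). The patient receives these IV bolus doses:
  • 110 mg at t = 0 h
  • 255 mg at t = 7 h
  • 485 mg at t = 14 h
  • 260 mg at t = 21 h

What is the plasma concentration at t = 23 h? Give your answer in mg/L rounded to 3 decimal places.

k = ln 2 / 4 = 0.17329 per h
Dose 1 (110 mg at t=0 h): 110·exp(−0.17329·23) = 2.044 mg/L
Dose 2 (255 mg at t=7 h): 255·exp(−0.17329·16) = 15.938 mg/L
Dose 3 (485 mg at t=14 h): 485·exp(−0.17329·9) = 101.959 mg/L
Dose 4 (260 mg at t=21 h): 260·exp(−0.17329·2) = 183.848 mg/L
C(23) = 2.044 + 15.938 + 101.959 + 183.848 = 303.788 mg/L

303.788 mg/L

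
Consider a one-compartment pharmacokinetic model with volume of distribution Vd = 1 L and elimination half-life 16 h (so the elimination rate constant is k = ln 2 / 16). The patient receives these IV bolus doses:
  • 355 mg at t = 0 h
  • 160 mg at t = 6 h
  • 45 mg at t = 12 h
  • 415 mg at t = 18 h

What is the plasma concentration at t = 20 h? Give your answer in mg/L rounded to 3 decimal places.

648.876 mg/L

k = ln 2 / 16 = 0.04332 per h
Dose 1 (355 mg at t=0 h): 355·exp(−0.04332·20) = 149.259 mg/L
Dose 2 (160 mg at t=6 h): 160·exp(−0.04332·14) = 87.241 mg/L
Dose 3 (45 mg at t=12 h): 45·exp(−0.04332·8) = 31.820 mg/L
Dose 4 (415 mg at t=18 h): 415·exp(−0.04332·2) = 380.557 mg/L
C(20) = 149.259 + 87.241 + 31.820 + 380.557 = 648.876 mg/L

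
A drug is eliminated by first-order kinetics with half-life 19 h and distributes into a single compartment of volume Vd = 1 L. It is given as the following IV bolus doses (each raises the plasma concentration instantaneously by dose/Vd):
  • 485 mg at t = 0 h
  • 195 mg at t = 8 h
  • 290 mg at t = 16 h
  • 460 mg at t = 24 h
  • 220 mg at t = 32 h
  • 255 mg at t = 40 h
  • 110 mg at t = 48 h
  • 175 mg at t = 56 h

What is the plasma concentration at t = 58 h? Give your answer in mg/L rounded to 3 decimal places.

742.152 mg/L

k = ln 2 / 19 = 0.03648 per h
Dose 1 (485 mg at t=0 h): 485·exp(−0.03648·58) = 58.453 mg/L
Dose 2 (195 mg at t=8 h): 195·exp(−0.03648·50) = 31.467 mg/L
Dose 3 (290 mg at t=16 h): 290·exp(−0.03648·42) = 62.656 mg/L
Dose 4 (460 mg at t=24 h): 460·exp(−0.03648·34) = 133.068 mg/L
Dose 5 (220 mg at t=32 h): 220·exp(−0.03648·26) = 85.209 mg/L
Dose 6 (255 mg at t=40 h): 255·exp(−0.03648·18) = 132.237 mg/L
Dose 7 (110 mg at t=48 h): 110·exp(−0.03648·10) = 76.376 mg/L
Dose 8 (175 mg at t=56 h): 175·exp(−0.03648·2) = 162.686 mg/L
C(58) = 58.453 + 31.467 + 62.656 + 133.068 + 85.209 + 132.237 + 76.376 + 162.686 = 742.152 mg/L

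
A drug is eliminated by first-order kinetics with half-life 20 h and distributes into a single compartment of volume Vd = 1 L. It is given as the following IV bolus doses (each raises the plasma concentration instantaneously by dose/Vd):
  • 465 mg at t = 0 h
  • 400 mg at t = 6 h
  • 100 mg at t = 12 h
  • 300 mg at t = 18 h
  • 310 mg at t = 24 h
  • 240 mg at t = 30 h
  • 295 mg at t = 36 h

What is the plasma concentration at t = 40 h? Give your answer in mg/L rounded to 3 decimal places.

k = ln 2 / 20 = 0.03466 per h
Dose 1 (465 mg at t=0 h): 465·exp(−0.03466·40) = 116.250 mg/L
Dose 2 (400 mg at t=6 h): 400·exp(−0.03466·34) = 123.114 mg/L
Dose 3 (100 mg at t=12 h): 100·exp(−0.03466·28) = 37.893 mg/L
Dose 4 (300 mg at t=18 h): 300·exp(−0.03466·22) = 139.955 mg/L
Dose 5 (310 mg at t=24 h): 310·exp(−0.03466·16) = 178.048 mg/L
Dose 6 (240 mg at t=30 h): 240·exp(−0.03466·10) = 169.706 mg/L
Dose 7 (295 mg at t=36 h): 295·exp(−0.03466·4) = 256.812 mg/L
C(40) = 116.250 + 123.114 + 37.893 + 139.955 + 178.048 + 169.706 + 256.812 = 1021.779 mg/L

1021.779 mg/L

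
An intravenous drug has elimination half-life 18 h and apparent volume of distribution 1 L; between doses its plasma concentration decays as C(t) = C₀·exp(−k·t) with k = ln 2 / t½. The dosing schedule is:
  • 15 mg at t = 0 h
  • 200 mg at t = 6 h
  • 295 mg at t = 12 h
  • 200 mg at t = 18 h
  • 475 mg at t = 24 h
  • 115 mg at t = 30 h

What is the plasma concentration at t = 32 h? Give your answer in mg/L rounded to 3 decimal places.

k = ln 2 / 18 = 0.03851 per h
Dose 1 (15 mg at t=0 h): 15·exp(−0.03851·32) = 4.374 mg/L
Dose 2 (200 mg at t=6 h): 200·exp(−0.03851·26) = 73.487 mg/L
Dose 3 (295 mg at t=12 h): 295·exp(−0.03851·20) = 136.567 mg/L
Dose 4 (200 mg at t=18 h): 200·exp(−0.03851·14) = 116.653 mg/L
Dose 5 (475 mg at t=24 h): 475·exp(−0.03851·8) = 349.062 mg/L
Dose 6 (115 mg at t=30 h): 115·exp(−0.03851·2) = 106.476 mg/L
C(32) = 4.374 + 73.487 + 136.567 + 116.653 + 349.062 + 106.476 = 786.618 mg/L

786.618 mg/L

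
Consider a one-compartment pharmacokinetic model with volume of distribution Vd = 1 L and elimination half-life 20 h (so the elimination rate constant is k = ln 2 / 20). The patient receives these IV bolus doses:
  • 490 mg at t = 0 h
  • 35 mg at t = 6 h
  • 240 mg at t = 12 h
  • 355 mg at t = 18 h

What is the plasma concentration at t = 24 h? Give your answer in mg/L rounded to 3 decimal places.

678.731 mg/L

k = ln 2 / 20 = 0.03466 per h
Dose 1 (490 mg at t=0 h): 490·exp(−0.03466·24) = 213.285 mg/L
Dose 2 (35 mg at t=6 h): 35·exp(−0.03466·18) = 18.756 mg/L
Dose 3 (240 mg at t=12 h): 240·exp(−0.03466·12) = 158.341 mg/L
Dose 4 (355 mg at t=18 h): 355·exp(−0.03466·6) = 288.350 mg/L
C(24) = 213.285 + 18.756 + 158.341 + 288.350 = 678.731 mg/L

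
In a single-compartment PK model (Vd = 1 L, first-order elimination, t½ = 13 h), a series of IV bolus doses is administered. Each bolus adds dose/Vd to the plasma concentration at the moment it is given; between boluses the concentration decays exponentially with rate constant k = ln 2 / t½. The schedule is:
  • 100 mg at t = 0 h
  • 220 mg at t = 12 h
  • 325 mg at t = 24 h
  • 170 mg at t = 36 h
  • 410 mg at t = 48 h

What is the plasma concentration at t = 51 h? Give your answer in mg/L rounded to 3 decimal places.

k = ln 2 / 13 = 0.05332 per h
Dose 1 (100 mg at t=0 h): 100·exp(−0.05332·51) = 6.592 mg/L
Dose 2 (220 mg at t=12 h): 220·exp(−0.05332·39) = 27.500 mg/L
Dose 3 (325 mg at t=24 h): 325·exp(−0.05332·27) = 77.031 mg/L
Dose 4 (170 mg at t=36 h): 170·exp(−0.05332·15) = 76.402 mg/L
Dose 5 (410 mg at t=48 h): 410·exp(−0.05332·3) = 349.394 mg/L
C(51) = 6.592 + 27.500 + 77.031 + 76.402 + 349.394 = 536.920 mg/L

536.920 mg/L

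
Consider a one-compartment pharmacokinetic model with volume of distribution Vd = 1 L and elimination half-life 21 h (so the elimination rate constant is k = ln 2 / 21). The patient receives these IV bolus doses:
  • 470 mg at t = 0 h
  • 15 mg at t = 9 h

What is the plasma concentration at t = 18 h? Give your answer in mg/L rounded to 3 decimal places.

k = ln 2 / 21 = 0.03301 per h
Dose 1 (470 mg at t=0 h): 470·exp(−0.03301·18) = 259.461 mg/L
Dose 2 (15 mg at t=9 h): 15·exp(−0.03301·9) = 11.145 mg/L
C(18) = 259.461 + 11.145 = 270.606 mg/L

270.606 mg/L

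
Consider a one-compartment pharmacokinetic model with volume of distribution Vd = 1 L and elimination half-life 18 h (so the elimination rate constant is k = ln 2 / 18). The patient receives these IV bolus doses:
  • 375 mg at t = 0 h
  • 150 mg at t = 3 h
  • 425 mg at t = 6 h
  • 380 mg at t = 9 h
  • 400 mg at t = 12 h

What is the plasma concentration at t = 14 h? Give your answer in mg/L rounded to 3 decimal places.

1313.044 mg/L

k = ln 2 / 18 = 0.03851 per h
Dose 1 (375 mg at t=0 h): 375·exp(−0.03851·14) = 218.724 mg/L
Dose 2 (150 mg at t=3 h): 150·exp(−0.03851·11) = 98.204 mg/L
Dose 3 (425 mg at t=6 h): 425·exp(−0.03851·8) = 312.319 mg/L
Dose 4 (380 mg at t=9 h): 380·exp(−0.03851·5) = 313.447 mg/L
Dose 5 (400 mg at t=12 h): 400·exp(−0.03851·2) = 370.350 mg/L
C(14) = 218.724 + 98.204 + 312.319 + 313.447 + 370.350 = 1313.044 mg/L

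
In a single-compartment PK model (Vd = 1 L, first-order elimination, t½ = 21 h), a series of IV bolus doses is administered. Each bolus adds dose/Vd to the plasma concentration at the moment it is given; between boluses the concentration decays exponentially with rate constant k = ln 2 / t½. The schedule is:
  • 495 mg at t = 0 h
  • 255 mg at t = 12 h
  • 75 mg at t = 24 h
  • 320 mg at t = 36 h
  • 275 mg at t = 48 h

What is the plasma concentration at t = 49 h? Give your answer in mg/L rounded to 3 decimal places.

k = ln 2 / 21 = 0.03301 per h
Dose 1 (495 mg at t=0 h): 495·exp(−0.03301·49) = 98.220 mg/L
Dose 2 (255 mg at t=12 h): 255·exp(−0.03301·37) = 75.189 mg/L
Dose 3 (75 mg at t=24 h): 75·exp(−0.03301·25) = 32.862 mg/L
Dose 4 (320 mg at t=36 h): 320·exp(−0.03301·13) = 208.352 mg/L
Dose 5 (275 mg at t=48 h): 275·exp(−0.03301·1) = 266.071 mg/L
C(49) = 98.220 + 75.189 + 32.862 + 208.352 + 266.071 = 680.695 mg/L

680.695 mg/L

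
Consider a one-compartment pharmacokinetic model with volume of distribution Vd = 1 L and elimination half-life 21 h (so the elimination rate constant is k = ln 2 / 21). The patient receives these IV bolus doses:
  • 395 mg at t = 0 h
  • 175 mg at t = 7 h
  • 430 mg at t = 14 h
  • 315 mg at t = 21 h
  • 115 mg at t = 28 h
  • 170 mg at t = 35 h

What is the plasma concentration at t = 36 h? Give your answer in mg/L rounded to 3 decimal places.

k = ln 2 / 21 = 0.03301 per h
Dose 1 (395 mg at t=0 h): 395·exp(−0.03301·36) = 120.378 mg/L
Dose 2 (175 mg at t=7 h): 175·exp(−0.03301·29) = 67.194 mg/L
Dose 3 (430 mg at t=14 h): 430·exp(−0.03301·22) = 208.019 mg/L
Dose 4 (315 mg at t=21 h): 315·exp(−0.03301·15) = 191.995 mg/L
Dose 5 (115 mg at t=28 h): 115·exp(−0.03301·8) = 88.312 mg/L
Dose 6 (170 mg at t=35 h): 170·exp(−0.03301·1) = 164.480 mg/L
C(36) = 120.378 + 67.194 + 208.019 + 191.995 + 88.312 + 164.480 = 840.378 mg/L

840.378 mg/L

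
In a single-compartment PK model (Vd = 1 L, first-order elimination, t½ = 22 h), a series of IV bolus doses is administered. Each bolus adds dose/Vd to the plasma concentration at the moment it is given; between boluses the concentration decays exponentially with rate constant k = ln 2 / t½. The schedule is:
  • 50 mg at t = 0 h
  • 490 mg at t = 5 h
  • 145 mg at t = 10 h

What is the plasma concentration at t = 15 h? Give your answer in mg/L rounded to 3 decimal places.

512.608 mg/L

k = ln 2 / 22 = 0.03151 per h
Dose 1 (50 mg at t=0 h): 50·exp(−0.03151·15) = 31.169 mg/L
Dose 2 (490 mg at t=5 h): 490·exp(−0.03151·10) = 357.573 mg/L
Dose 3 (145 mg at t=10 h): 145·exp(−0.03151·5) = 123.866 mg/L
C(15) = 31.169 + 357.573 + 123.866 = 512.608 mg/L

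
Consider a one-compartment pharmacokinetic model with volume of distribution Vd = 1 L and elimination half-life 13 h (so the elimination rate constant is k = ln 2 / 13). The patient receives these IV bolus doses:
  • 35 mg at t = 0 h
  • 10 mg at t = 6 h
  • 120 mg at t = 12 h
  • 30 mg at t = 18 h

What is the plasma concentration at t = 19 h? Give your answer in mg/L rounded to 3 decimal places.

128.772 mg/L

k = ln 2 / 13 = 0.05332 per h
Dose 1 (35 mg at t=0 h): 35·exp(−0.05332·19) = 12.709 mg/L
Dose 2 (10 mg at t=6 h): 10·exp(−0.05332·13) = 5.000 mg/L
Dose 3 (120 mg at t=12 h): 120·exp(−0.05332·7) = 82.621 mg/L
Dose 4 (30 mg at t=18 h): 30·exp(−0.05332·1) = 28.442 mg/L
C(19) = 12.709 + 5.000 + 82.621 + 28.442 = 128.772 mg/L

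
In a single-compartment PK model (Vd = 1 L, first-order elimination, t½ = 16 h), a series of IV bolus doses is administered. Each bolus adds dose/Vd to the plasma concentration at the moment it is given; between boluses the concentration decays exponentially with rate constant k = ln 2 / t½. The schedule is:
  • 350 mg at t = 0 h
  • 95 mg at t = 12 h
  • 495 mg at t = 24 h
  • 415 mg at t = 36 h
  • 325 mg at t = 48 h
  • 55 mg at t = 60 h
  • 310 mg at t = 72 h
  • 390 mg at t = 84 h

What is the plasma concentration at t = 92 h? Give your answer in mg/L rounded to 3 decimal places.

540.341 mg/L

k = ln 2 / 16 = 0.04332 per h
Dose 1 (350 mg at t=0 h): 350·exp(−0.04332·92) = 6.503 mg/L
Dose 2 (95 mg at t=12 h): 95·exp(−0.04332·80) = 2.969 mg/L
Dose 3 (495 mg at t=24 h): 495·exp(−0.04332·68) = 26.015 mg/L
Dose 4 (415 mg at t=36 h): 415·exp(−0.04332·56) = 36.681 mg/L
Dose 5 (325 mg at t=48 h): 325·exp(−0.04332·44) = 48.312 mg/L
Dose 6 (55 mg at t=60 h): 55·exp(−0.04332·32) = 13.750 mg/L
Dose 7 (310 mg at t=72 h): 310·exp(−0.04332·20) = 130.339 mg/L
Dose 8 (390 mg at t=84 h): 390·exp(−0.04332·8) = 275.772 mg/L
C(92) = 6.503 + 2.969 + 26.015 + 36.681 + 48.312 + 13.750 + 130.339 + 275.772 = 540.341 mg/L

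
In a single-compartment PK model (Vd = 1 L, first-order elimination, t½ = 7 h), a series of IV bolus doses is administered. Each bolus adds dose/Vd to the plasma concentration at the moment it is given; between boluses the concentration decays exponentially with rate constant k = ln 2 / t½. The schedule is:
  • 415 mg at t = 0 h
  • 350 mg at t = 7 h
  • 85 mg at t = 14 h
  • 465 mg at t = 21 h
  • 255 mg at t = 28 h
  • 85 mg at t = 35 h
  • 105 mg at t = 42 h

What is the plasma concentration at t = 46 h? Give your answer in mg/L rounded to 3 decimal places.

196.575 mg/L

k = ln 2 / 7 = 0.09902 per h
Dose 1 (415 mg at t=0 h): 415·exp(−0.09902·46) = 4.364 mg/L
Dose 2 (350 mg at t=7 h): 350·exp(−0.09902·39) = 7.360 mg/L
Dose 3 (85 mg at t=14 h): 85·exp(−0.09902·32) = 3.575 mg/L
Dose 4 (465 mg at t=21 h): 465·exp(−0.09902·25) = 39.115 mg/L
Dose 5 (255 mg at t=28 h): 255·exp(−0.09902·18) = 42.901 mg/L
Dose 6 (85 mg at t=35 h): 85·exp(−0.09902·11) = 28.600 mg/L
Dose 7 (105 mg at t=42 h): 105·exp(−0.09902·4) = 70.660 mg/L
C(46) = 4.364 + 7.360 + 3.575 + 39.115 + 42.901 + 28.600 + 70.660 = 196.575 mg/L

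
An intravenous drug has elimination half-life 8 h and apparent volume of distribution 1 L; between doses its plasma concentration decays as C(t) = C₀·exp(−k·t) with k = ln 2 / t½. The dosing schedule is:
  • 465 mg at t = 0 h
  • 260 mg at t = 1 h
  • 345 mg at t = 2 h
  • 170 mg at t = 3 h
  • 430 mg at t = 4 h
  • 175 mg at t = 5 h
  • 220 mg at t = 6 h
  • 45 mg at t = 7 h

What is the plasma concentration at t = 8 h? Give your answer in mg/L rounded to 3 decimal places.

k = ln 2 / 8 = 0.08664 per h
Dose 1 (465 mg at t=0 h): 465·exp(−0.08664·8) = 232.500 mg/L
Dose 2 (260 mg at t=1 h): 260·exp(−0.08664·7) = 141.766 mg/L
Dose 3 (345 mg at t=2 h): 345·exp(−0.08664·6) = 205.138 mg/L
Dose 4 (170 mg at t=3 h): 170·exp(−0.08664·5) = 110.231 mg/L
Dose 5 (430 mg at t=4 h): 430·exp(−0.08664·4) = 304.056 mg/L
Dose 6 (175 mg at t=5 h): 175·exp(−0.08664·3) = 134.943 mg/L
Dose 7 (220 mg at t=6 h): 220·exp(−0.08664·2) = 184.997 mg/L
Dose 8 (45 mg at t=7 h): 45·exp(−0.08664·1) = 41.265 mg/L
C(8) = 232.500 + 141.766 + 205.138 + 110.231 + 304.056 + 134.943 + 184.997 + 41.265 = 1354.897 mg/L

1354.897 mg/L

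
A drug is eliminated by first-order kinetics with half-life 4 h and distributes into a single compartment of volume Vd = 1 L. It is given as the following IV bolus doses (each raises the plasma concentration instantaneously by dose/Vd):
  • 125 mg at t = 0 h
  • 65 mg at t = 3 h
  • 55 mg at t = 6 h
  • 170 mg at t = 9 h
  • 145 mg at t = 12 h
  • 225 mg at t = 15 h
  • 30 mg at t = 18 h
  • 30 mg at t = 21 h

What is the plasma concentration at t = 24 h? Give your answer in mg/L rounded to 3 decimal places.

112.597 mg/L

k = ln 2 / 4 = 0.17329 per h
Dose 1 (125 mg at t=0 h): 125·exp(−0.17329·24) = 1.953 mg/L
Dose 2 (65 mg at t=3 h): 65·exp(−0.17329·21) = 1.708 mg/L
Dose 3 (55 mg at t=6 h): 55·exp(−0.17329·18) = 2.431 mg/L
Dose 4 (170 mg at t=9 h): 170·exp(−0.17329·15) = 12.635 mg/L
Dose 5 (145 mg at t=12 h): 145·exp(−0.17329·12) = 18.125 mg/L
Dose 6 (225 mg at t=15 h): 225·exp(−0.17329·9) = 47.300 mg/L
Dose 7 (30 mg at t=18 h): 30·exp(−0.17329·6) = 10.607 mg/L
Dose 8 (30 mg at t=21 h): 30·exp(−0.17329·3) = 17.838 mg/L
C(24) = 1.953 + 1.708 + 2.431 + 12.635 + 18.125 + 47.300 + 10.607 + 17.838 = 112.597 mg/L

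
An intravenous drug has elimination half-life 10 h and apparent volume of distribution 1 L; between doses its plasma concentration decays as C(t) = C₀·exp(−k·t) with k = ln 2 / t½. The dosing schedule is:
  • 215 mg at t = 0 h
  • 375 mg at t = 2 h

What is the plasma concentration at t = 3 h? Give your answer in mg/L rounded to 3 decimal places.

524.522 mg/L

k = ln 2 / 10 = 0.06931 per h
Dose 1 (215 mg at t=0 h): 215·exp(−0.06931·3) = 174.634 mg/L
Dose 2 (375 mg at t=2 h): 375·exp(−0.06931·1) = 349.887 mg/L
C(3) = 174.634 + 349.887 = 524.522 mg/L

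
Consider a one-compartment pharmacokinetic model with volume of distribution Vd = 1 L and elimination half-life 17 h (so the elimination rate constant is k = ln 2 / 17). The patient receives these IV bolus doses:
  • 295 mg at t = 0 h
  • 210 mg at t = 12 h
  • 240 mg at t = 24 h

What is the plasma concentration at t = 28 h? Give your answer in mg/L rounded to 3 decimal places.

k = ln 2 / 17 = 0.04077 per h
Dose 1 (295 mg at t=0 h): 295·exp(−0.04077·28) = 94.191 mg/L
Dose 2 (210 mg at t=12 h): 210·exp(−0.04077·16) = 109.370 mg/L
Dose 3 (240 mg at t=24 h): 240·exp(−0.04077·4) = 203.883 mg/L
C(28) = 94.191 + 109.370 + 203.883 = 407.443 mg/L

407.443 mg/L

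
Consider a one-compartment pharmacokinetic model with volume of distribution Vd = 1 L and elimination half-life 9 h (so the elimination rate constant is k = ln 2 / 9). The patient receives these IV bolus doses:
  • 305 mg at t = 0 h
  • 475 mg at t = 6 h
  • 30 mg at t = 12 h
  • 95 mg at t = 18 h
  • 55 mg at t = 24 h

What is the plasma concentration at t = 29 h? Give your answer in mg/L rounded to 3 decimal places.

199.721 mg/L

k = ln 2 / 9 = 0.07702 per h
Dose 1 (305 mg at t=0 h): 305·exp(−0.07702·29) = 32.682 mg/L
Dose 2 (475 mg at t=6 h): 475·exp(−0.07702·23) = 80.797 mg/L
Dose 3 (30 mg at t=12 h): 30·exp(−0.07702·17) = 8.100 mg/L
Dose 4 (95 mg at t=18 h): 95·exp(−0.07702·11) = 40.719 mg/L
Dose 5 (55 mg at t=24 h): 55·exp(−0.07702·5) = 37.422 mg/L
C(29) = 32.682 + 80.797 + 8.100 + 40.719 + 37.422 = 199.721 mg/L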